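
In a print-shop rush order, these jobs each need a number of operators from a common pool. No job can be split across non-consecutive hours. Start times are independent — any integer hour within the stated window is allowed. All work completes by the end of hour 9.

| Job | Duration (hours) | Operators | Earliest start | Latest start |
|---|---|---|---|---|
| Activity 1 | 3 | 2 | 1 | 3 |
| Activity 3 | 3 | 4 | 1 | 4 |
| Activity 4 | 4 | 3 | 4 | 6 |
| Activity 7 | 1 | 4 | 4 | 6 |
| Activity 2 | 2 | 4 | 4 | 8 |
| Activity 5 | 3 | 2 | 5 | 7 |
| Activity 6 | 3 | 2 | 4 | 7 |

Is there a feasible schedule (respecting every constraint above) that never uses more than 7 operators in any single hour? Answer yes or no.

yes

Schedule Activity 1@1, Activity 3@1, Activity 4@4, Activity 7@4, Activity 2@5, Activity 5@7, Activity 6@7: h1:6  h2:6  h3:6  h4:7  h5:7  h6:7  h7:7  h8:4  h9:4 — peak 7 ≤ 7.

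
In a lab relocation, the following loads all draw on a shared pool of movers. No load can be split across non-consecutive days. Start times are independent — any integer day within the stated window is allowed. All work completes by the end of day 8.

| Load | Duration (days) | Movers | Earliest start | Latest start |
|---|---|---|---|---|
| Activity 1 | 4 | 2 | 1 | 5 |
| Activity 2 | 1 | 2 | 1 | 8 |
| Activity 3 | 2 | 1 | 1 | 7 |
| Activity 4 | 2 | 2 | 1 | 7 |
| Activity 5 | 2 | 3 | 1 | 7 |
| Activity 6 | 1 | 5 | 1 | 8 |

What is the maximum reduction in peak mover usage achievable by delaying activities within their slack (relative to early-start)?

Early-start peak: d1:15  d2:8  d3:2  d4:2  d5:0  d6:0  d7:0  d8:0 ⇒ 15.
Leveled (Activity 1@1, Activity 2@1, Activity 3@1, Activity 4@2, Activity 5@4, Activity 6@6): d1:5  d2:5  d3:4  d4:5  d5:3  d6:5  d7:0  d8:0 ⇒ 5.
Reduction 15 − 5 = 10.

10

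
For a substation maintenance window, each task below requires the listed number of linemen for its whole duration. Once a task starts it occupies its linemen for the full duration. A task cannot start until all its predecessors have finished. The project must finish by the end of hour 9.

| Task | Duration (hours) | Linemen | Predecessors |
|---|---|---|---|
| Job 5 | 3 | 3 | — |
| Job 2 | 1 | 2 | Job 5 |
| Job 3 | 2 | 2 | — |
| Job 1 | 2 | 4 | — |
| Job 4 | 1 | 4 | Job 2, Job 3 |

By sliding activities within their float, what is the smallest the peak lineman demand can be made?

Early-start (Job 5@1, Job 2@4, Job 3@1, Job 1@1, Job 4@5) gives peak 9: h1:9  h2:9  h3:3  h4:2  h5:4  h6:0  h7:0  h8:0  h9:0.
Shift Job 3→4, Job 1→6, Job 4→8.
Schedule Job 5@1, Job 2@4, Job 3@4, Job 1@6, Job 4@8: h1:3  h2:3  h3:3  h4:4  h5:2  h6:4  h7:4  h8:4  h9:0 — peak 4.

4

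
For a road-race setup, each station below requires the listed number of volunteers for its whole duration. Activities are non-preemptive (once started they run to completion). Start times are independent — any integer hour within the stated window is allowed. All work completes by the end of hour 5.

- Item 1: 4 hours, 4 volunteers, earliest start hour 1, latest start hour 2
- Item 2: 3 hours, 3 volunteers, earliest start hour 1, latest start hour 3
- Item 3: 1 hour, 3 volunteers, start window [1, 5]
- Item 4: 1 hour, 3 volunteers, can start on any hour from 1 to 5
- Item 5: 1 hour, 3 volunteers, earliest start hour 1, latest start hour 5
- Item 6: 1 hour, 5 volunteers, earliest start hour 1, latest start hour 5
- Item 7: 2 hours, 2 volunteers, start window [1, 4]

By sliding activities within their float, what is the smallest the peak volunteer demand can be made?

Early-start (Item 1@1, Item 2@1, Item 3@1, Item 4@1, Item 5@1, Item 6@1, Item 7@1) gives peak 23: h1:23  h2:9  h3:7  h4:4  h5:0.
Shift Item 3→5, Item 4→5, Item 5→5, Item 6→4.
Schedule Item 1@1, Item 2@1, Item 3@5, Item 4@5, Item 5@5, Item 6@4, Item 7@1: h1:9  h2:9  h3:7  h4:9  h5:9 — peak 9.
Total volunteer-hours = 43 over 5 hours ⇒ peak ≥ ⌈43/5⌉ = 9, so 9 is optimal.

9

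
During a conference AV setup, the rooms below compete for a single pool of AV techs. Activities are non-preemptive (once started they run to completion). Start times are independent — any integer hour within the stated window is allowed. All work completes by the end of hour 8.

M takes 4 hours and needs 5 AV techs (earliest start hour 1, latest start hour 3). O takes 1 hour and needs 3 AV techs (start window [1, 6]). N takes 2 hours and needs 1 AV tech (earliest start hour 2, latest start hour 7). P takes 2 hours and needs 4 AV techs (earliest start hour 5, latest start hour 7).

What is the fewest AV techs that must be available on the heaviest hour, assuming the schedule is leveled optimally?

Early-start (M@1, O@1, N@2, P@5) gives peak 8: h1:8  h2:6  h3:6  h4:5  h5:4  h6:4  h7:0  h8:0.
Shift O→5, N→5, P→6.
Schedule M@1, O@5, N@5, P@6: h1:5  h2:5  h3:5  h4:5  h5:4  h6:5  h7:4  h8:0 — peak 5.
Total AV tech-hours = 33 over 8 hours ⇒ peak ≥ ⌈33/8⌉ = 5, so 5 is optimal.

5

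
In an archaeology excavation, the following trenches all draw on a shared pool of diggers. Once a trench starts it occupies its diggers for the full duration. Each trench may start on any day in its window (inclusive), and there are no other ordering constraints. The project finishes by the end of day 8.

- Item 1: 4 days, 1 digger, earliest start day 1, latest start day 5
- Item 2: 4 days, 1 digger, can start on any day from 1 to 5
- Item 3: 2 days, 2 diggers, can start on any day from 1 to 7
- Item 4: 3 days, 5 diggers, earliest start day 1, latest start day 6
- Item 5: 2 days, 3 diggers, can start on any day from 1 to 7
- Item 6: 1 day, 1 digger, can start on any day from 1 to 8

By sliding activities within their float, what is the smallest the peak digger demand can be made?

5

Early-start (Item 1@1, Item 2@1, Item 3@1, Item 4@1, Item 5@1, Item 6@1) gives peak 13: d1:13  d2:12  d3:7  d4:2  d5:0  d6:0  d7:0  d8:0.
Shift Item 4→5, Item 5→3.
Schedule Item 1@1, Item 2@1, Item 3@1, Item 4@5, Item 5@3, Item 6@1: d1:5  d2:4  d3:5  d4:5  d5:5  d6:5  d7:5  d8:0 — peak 5.
Total digger-days = 34 over 8 days ⇒ peak ≥ ⌈34/8⌉ = 5, so 5 is optimal.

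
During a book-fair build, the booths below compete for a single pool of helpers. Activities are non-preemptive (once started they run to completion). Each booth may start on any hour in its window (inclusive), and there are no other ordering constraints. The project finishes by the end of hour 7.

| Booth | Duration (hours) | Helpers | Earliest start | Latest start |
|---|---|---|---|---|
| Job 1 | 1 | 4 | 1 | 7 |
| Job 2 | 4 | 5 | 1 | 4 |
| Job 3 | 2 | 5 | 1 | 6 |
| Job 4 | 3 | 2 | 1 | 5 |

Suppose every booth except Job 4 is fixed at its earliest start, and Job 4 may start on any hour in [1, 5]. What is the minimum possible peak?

14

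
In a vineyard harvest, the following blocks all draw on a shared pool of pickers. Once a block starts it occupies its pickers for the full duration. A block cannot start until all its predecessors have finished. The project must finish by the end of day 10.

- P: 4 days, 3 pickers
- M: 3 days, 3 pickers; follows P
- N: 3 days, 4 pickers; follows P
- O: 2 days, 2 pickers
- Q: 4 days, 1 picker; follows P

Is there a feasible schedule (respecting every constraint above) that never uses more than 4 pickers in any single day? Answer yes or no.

no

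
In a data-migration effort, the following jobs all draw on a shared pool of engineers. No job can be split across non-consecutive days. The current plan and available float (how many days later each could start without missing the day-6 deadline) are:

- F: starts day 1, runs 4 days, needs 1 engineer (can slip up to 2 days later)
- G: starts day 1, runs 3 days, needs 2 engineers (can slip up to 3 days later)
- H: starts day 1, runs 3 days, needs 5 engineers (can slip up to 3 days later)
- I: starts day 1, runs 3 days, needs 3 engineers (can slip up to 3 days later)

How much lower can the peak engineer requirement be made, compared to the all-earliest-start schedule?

Early-start peak: d1:11  d2:11  d3:11  d4:1  d5:0  d6:0 ⇒ 11.
Leveled (F@1, G@1, H@4, I@1): d1:6  d2:6  d3:6  d4:6  d5:5  d6:5 ⇒ 6.
Reduction 11 − 6 = 5.

5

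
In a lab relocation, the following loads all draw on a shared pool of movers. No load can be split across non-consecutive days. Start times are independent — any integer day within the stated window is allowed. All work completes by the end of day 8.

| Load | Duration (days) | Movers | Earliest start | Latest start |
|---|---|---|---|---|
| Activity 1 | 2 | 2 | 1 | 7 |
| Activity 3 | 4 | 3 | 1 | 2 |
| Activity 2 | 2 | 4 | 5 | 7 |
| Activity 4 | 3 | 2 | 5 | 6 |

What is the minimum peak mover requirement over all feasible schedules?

6

Schedule Activity 1@1, Activity 3@1, Activity 2@5, Activity 4@5: d1:5  d2:5  d3:3  d4:3  d5:6  d6:6  d7:2  d8:0 — peak 6.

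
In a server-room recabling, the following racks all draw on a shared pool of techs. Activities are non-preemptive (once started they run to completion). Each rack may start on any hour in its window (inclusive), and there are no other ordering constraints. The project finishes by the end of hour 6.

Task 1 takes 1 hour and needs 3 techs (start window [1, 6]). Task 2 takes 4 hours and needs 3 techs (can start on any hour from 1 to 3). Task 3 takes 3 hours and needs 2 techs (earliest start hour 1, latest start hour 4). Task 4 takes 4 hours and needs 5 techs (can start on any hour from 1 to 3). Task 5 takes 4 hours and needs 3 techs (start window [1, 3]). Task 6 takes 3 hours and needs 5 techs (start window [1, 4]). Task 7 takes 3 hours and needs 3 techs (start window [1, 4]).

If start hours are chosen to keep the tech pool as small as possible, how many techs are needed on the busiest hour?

16

Early-start (Task 1@1, Task 2@1, Task 3@1, Task 4@1, Task 5@1, Task 6@1, Task 7@1) gives peak 24: h1:24  h2:21  h3:21  h4:11  h5:0  h6:0.
Shift Task 5→2, Task 6→4.
Schedule Task 1@1, Task 2@1, Task 3@1, Task 4@1, Task 5@2, Task 6@4, Task 7@1: h1:16  h2:16  h3:16  h4:16  h5:8  h6:5 — peak 16.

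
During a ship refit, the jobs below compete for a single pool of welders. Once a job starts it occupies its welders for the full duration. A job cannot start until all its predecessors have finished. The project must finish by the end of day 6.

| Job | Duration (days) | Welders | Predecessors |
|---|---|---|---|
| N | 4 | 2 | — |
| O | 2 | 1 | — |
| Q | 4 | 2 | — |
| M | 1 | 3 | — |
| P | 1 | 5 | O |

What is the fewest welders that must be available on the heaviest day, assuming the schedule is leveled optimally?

5

Early-start (N@1, O@1, Q@1, M@1, P@3) gives peak 9: d1:8  d2:5  d3:9  d4:4  d5:0  d6:0.
Shift M→5, P→6.
Schedule N@1, O@1, Q@1, M@5, P@6: d1:5  d2:5  d3:4  d4:4  d5:3  d6:5 — peak 5.
Total welder-days = 26 over 6 days ⇒ peak ≥ ⌈26/6⌉ = 5, so 5 is optimal.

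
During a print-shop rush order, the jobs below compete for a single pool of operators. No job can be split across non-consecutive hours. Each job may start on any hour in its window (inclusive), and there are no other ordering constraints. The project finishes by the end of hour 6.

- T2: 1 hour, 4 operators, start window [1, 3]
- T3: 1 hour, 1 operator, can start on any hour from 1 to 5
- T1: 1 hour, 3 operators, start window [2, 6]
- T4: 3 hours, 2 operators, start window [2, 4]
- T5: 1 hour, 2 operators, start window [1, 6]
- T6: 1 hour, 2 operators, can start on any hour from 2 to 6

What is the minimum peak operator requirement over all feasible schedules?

4

Early-start (T2@1, T3@1, T1@2, T4@2, T5@1, T6@2) gives peak 7: h1:7  h2:7  h3:2  h4:2  h5:0  h6:0.
Shift T3→2, T4→3, T5→3, T6→4.
Schedule T2@1, T3@2, T1@2, T4@3, T5@3, T6@4: h1:4  h2:4  h3:4  h4:4  h5:2  h6:0 — peak 4.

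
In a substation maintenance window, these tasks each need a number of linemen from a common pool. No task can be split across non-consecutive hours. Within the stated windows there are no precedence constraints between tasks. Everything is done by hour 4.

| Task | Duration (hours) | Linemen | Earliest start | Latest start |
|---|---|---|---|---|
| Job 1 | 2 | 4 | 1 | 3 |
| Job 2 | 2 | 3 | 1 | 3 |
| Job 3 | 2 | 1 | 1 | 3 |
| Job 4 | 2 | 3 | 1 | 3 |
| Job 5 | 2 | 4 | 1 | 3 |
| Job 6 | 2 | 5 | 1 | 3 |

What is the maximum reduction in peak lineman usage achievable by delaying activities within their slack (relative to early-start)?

Early-start peak: h1:20  h2:20  h3:0  h4:0 ⇒ 20.
Leveled (Job 1@1, Job 2@1, Job 3@3, Job 4@1, Job 5@3, Job 6@3): h1:10  h2:10  h3:10  h4:10 ⇒ 10.
Reduction 20 − 10 = 10.

10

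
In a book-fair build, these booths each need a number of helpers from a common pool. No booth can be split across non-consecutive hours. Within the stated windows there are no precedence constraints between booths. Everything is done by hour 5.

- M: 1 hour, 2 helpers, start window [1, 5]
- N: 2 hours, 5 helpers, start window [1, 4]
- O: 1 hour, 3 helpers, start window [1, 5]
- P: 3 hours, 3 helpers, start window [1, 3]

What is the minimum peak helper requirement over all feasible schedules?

6

Early-start (M@1, N@1, O@1, P@1) gives peak 13: h1:13  h2:8  h3:3  h4:0  h5:0.
Shift N→4, O→2.
Schedule M@1, N@4, O@2, P@1: h1:5  h2:6  h3:3  h4:5  h5:5 — peak 6.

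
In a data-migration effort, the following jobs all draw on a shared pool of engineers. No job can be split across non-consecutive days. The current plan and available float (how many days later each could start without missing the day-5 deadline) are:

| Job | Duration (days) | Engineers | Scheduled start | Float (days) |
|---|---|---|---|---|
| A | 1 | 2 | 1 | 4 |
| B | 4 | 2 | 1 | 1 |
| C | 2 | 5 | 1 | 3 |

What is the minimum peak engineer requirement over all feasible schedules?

Early-start (A@1, B@1, C@1) gives peak 9: d1:9  d2:7  d3:2  d4:2  d5:0.
Shift C→2.
Schedule A@1, B@1, C@2: d1:4  d2:7  d3:7  d4:2  d5:0 — peak 7.

7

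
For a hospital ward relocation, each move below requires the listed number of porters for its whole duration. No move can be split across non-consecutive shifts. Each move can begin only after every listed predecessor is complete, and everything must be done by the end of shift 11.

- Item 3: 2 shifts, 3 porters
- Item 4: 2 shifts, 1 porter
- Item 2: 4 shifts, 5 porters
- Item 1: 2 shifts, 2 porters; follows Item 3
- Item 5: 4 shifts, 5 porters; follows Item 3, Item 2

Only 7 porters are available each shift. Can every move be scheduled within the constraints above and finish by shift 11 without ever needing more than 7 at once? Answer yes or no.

Schedule Item 3@1, Item 4@1, Item 2@3, Item 1@3, Item 5@7: s1:4  s2:4  s3:7  s4:7  s5:5  s6:5  s7:5  s8:5  s9:5  s10:5  s11:0 — peak 7 ≤ 7.

yes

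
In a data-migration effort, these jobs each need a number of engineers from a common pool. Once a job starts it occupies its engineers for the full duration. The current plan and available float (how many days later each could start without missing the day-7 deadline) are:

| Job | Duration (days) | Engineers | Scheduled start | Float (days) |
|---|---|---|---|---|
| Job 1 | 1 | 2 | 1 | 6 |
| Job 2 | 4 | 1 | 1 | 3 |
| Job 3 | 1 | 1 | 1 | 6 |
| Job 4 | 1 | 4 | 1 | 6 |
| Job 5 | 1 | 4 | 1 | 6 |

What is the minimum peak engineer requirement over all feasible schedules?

4

Early-start (Job 1@1, Job 2@1, Job 3@1, Job 4@1, Job 5@1) gives peak 12: d1:12  d2:1  d3:1  d4:1  d5:0  d6:0  d7:0.
Shift Job 4→5, Job 5→6.
Schedule Job 1@1, Job 2@1, Job 3@1, Job 4@5, Job 5@6: d1:4  d2:1  d3:1  d4:1  d5:4  d6:4  d7:0 — peak 4.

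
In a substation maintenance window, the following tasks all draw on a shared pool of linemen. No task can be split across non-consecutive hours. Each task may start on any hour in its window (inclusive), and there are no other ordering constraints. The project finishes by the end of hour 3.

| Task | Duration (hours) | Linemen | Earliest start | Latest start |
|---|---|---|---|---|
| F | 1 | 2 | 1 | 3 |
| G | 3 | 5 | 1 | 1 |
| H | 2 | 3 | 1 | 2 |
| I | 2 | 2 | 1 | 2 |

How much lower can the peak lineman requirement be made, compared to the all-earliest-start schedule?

2

Early-start peak: h1:12  h2:10  h3:5 ⇒ 12.
Leveled (F@1, G@1, H@1, I@2): h1:10  h2:10  h3:7 ⇒ 10.
Reduction 12 − 10 = 2.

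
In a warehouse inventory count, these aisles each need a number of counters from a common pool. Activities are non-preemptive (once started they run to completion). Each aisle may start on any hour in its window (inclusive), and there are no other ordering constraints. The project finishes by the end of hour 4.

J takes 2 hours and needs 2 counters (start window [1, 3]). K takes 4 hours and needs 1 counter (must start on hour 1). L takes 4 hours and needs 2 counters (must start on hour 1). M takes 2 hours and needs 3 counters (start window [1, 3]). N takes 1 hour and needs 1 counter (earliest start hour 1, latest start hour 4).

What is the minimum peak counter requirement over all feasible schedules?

6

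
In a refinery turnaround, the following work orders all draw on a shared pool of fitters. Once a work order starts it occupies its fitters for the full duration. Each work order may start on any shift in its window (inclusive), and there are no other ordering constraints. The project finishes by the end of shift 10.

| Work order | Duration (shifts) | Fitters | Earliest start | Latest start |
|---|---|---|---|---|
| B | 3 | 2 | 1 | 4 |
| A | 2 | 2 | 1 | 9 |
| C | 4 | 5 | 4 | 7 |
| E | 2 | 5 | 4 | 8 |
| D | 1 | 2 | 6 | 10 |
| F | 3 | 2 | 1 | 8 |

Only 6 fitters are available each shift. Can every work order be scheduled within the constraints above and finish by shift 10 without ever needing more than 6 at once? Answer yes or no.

Schedule B@1, A@1, C@4, E@8, D@10, F@1: s1:6  s2:6  s3:4  s4:5  s5:5  s6:5  s7:5  s8:5  s9:5  s10:2 — peak 6 ≤ 6.

yes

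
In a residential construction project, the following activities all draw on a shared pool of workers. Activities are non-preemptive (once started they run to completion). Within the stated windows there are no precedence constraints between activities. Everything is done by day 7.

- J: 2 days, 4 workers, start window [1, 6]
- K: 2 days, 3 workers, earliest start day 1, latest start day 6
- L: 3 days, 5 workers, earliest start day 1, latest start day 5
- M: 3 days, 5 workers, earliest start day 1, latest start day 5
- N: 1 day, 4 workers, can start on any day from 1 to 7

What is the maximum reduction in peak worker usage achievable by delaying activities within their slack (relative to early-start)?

Early-start peak: d1:21  d2:17  d3:10  d4:0  d5:0  d6:0  d7:0 ⇒ 21.
Leveled (J@1, K@3, L@1, M@4, N@5): d1:9  d2:9  d3:8  d4:8  d5:9  d6:5  d7:0 ⇒ 9.
Reduction 21 − 9 = 12.

12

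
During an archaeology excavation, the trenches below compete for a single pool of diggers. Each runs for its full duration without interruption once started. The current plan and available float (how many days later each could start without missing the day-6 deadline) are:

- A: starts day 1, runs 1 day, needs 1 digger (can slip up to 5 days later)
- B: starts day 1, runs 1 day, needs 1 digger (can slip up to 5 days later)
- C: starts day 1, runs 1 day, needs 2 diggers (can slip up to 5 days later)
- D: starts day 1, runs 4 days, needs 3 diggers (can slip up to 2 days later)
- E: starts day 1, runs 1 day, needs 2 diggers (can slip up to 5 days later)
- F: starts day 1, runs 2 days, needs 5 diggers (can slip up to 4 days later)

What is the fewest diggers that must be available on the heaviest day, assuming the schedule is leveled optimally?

5

Early-start (A@1, B@1, C@1, D@1, E@1, F@1) gives peak 14: d1:14  d2:8  d3:3  d4:3  d5:0  d6:0.
Shift C→2, E→3, F→5.
Schedule A@1, B@1, C@2, D@1, E@3, F@5: d1:5  d2:5  d3:5  d4:3  d5:5  d6:5 — peak 5.
Total digger-days = 28 over 6 days ⇒ peak ≥ ⌈28/6⌉ = 5, so 5 is optimal.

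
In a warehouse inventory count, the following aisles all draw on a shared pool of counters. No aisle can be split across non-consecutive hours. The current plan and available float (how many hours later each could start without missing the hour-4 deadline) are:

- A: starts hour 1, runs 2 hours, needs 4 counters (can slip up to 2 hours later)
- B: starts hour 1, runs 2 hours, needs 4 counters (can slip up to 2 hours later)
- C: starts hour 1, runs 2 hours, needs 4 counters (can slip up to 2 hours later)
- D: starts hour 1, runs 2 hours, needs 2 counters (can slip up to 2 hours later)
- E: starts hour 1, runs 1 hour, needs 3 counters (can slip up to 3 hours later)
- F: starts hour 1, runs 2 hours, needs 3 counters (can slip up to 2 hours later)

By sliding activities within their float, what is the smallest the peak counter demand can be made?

10

Early-start (A@1, B@1, C@1, D@1, E@1, F@1) gives peak 20: h1:20  h2:17  h3:0  h4:0.
Shift C→3, E→3, F→3.
Schedule A@1, B@1, C@3, D@1, E@3, F@3: h1:10  h2:10  h3:10  h4:7 — peak 10.
Total counter-hours = 37 over 4 hours ⇒ peak ≥ ⌈37/4⌉ = 10, so 10 is optimal.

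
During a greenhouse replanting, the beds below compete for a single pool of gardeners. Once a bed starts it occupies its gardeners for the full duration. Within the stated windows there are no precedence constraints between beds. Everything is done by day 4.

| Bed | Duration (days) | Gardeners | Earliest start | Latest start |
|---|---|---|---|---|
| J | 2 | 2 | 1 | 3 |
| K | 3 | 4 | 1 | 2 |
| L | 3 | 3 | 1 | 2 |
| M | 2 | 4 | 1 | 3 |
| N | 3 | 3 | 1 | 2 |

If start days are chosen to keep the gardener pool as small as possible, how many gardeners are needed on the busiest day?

Early-start (J@1, K@1, L@1, M@1, N@1) gives peak 16: d1:16  d2:16  d3:10  d4:0.
Shift M→3.
Schedule J@1, K@1, L@1, M@3, N@1: d1:12  d2:12  d3:14  d4:4 — peak 14.

14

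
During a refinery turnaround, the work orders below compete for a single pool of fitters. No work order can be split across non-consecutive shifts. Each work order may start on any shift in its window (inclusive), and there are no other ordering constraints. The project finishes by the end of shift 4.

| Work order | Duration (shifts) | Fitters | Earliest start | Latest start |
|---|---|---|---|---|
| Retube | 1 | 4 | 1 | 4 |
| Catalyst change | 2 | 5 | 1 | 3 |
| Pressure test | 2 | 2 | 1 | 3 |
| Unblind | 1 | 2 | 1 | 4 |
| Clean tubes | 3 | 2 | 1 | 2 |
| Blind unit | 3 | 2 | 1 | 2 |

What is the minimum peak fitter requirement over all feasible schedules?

Early-start (Retube@1, Catalyst change@1, Pressure test@1, Unblind@1, Clean tubes@1, Blind unit@1) gives peak 17: s1:17  s2:11  s3:4  s4:0.
Shift Pressure test→3, Unblind→3, Clean tubes→2, Blind unit→2.
Schedule Retube@1, Catalyst change@1, Pressure test@3, Unblind@3, Clean tubes@2, Blind unit@2: s1:9  s2:9  s3:8  s4:6 — peak 9.

9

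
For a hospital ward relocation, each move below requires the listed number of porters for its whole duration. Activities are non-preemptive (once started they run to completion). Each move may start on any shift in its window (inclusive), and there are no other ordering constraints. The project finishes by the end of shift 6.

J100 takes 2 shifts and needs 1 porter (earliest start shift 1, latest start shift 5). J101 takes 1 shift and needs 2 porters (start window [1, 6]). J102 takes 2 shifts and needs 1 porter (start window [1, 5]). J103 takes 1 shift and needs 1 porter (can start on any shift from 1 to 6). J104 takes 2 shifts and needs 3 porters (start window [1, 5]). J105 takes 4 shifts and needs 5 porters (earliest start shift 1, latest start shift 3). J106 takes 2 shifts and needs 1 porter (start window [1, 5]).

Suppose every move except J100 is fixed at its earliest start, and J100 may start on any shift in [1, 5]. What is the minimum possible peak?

J100@1: s1:14  s2:11  s3:5  s4:5  s5:0  s6:0 → peak 14
J100@2: s1:13  s2:11  s3:6  s4:5  s5:0  s6:0 → peak 13
J100@3: s1:13  s2:10  s3:6  s4:6  s5:0  s6:0 → peak 13
J100@4: s1:13  s2:10  s3:5  s4:6  s5:1  s6:0 → peak 13
J100@5: s1:13  s2:10  s3:5  s4:5  s5:1  s6:1 → peak 13
Best is J100@2, peak 13.

13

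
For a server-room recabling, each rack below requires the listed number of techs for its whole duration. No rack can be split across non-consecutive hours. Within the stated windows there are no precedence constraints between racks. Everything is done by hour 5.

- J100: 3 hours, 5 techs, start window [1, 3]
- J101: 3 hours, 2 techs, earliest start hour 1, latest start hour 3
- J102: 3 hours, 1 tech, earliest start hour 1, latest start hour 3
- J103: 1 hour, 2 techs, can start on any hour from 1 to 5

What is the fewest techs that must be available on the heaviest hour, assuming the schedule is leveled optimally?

8

Early-start (J100@1, J101@1, J102@1, J103@1) gives peak 10: h1:10  h2:8  h3:8  h4:0  h5:0.
Shift J103→4.
Schedule J100@1, J101@1, J102@1, J103@4: h1:8  h2:8  h3:8  h4:2  h5:0 — peak 8.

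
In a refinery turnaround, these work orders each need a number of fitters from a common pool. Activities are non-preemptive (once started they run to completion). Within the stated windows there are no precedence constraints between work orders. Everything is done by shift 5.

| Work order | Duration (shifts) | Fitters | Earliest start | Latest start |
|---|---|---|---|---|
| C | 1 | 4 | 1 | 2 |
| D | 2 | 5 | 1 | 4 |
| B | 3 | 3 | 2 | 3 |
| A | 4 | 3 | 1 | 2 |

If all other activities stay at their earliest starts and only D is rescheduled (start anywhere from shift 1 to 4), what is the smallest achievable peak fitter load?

D@1: s1:12  s2:11  s3:6  s4:6  s5:0 → peak 12
D@2: s1:7  s2:11  s3:11  s4:6  s5:0 → peak 11
D@3: s1:7  s2:6  s3:11  s4:11  s5:0 → peak 11
D@4: s1:7  s2:6  s3:6  s4:11  s5:5 → peak 11
Best is D@2, peak 11.

11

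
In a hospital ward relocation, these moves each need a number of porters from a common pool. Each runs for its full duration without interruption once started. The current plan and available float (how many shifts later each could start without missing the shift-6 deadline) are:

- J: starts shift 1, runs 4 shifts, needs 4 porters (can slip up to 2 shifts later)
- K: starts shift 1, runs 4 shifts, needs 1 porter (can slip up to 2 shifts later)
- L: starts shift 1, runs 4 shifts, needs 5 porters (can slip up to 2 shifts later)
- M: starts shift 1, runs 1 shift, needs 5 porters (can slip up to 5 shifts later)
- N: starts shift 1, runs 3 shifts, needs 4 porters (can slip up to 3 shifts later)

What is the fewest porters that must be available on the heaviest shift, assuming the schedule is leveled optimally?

14

Early-start (J@1, K@1, L@1, M@1, N@1) gives peak 19: s1:19  s2:14  s3:14  s4:10  s5:0  s6:0.
Shift M→5.
Schedule J@1, K@1, L@1, M@5, N@1: s1:14  s2:14  s3:14  s4:10  s5:5  s6:0 — peak 14.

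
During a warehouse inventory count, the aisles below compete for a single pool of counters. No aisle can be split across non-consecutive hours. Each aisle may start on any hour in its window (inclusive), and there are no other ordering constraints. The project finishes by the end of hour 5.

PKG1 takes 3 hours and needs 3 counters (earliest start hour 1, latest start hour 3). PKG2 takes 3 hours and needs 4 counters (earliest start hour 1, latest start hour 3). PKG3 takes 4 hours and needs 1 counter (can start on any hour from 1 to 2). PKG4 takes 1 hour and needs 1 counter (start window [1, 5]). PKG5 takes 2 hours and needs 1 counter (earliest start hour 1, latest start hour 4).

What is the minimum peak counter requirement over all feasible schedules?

8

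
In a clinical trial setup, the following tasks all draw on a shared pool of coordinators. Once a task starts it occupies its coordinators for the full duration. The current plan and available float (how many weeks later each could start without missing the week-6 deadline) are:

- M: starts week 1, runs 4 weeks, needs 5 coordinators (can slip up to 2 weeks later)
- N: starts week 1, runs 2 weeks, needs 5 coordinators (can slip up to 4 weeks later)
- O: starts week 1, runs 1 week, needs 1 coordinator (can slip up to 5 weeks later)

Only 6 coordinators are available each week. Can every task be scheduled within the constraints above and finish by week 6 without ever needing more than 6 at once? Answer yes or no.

Schedule M@1, N@5, O@1: w1:6  w2:5  w3:5  w4:5  w5:5  w6:5 — peak 6 ≤ 6.

yes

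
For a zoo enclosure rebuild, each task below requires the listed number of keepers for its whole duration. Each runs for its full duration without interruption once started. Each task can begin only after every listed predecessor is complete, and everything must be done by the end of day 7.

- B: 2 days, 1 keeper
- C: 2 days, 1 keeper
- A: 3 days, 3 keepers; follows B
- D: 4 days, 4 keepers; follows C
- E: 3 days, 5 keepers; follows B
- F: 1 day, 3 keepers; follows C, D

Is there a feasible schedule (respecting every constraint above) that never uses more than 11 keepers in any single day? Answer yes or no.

no

The minimum achievable peak is 12; 11 < 12, so no feasible schedule stays within the cap.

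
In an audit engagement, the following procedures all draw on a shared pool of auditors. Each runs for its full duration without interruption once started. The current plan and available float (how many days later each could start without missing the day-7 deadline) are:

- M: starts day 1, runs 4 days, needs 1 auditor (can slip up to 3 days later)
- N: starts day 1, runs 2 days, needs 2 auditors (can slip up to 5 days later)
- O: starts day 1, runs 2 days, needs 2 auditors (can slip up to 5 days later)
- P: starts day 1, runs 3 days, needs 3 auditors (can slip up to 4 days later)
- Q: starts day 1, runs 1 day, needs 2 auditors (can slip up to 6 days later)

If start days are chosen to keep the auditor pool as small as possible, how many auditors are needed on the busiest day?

Early-start (M@1, N@1, O@1, P@1, Q@1) gives peak 10: d1:10  d2:8  d3:4  d4:1  d5:0  d6:0  d7:0.
Shift O→6, P→3, Q→6.
Schedule M@1, N@1, O@6, P@3, Q@6: d1:3  d2:3  d3:4  d4:4  d5:3  d6:4  d7:2 — peak 4.
Total auditor-days = 23 over 7 days ⇒ peak ≥ ⌈23/7⌉ = 4, so 4 is optimal.

4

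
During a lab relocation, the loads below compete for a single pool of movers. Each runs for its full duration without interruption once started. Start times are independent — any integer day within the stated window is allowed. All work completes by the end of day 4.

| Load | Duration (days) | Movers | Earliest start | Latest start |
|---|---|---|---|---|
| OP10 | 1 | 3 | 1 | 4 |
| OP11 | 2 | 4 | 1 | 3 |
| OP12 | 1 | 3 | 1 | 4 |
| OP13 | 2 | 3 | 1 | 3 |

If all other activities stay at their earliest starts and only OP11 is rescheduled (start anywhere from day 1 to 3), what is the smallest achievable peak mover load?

9

OP11@1: d1:13  d2:7  d3:0  d4:0 → peak 13
OP11@2: d1:9  d2:7  d3:4  d4:0 → peak 9
OP11@3: d1:9  d2:3  d3:4  d4:4 → peak 9
Best is OP11@2, peak 9.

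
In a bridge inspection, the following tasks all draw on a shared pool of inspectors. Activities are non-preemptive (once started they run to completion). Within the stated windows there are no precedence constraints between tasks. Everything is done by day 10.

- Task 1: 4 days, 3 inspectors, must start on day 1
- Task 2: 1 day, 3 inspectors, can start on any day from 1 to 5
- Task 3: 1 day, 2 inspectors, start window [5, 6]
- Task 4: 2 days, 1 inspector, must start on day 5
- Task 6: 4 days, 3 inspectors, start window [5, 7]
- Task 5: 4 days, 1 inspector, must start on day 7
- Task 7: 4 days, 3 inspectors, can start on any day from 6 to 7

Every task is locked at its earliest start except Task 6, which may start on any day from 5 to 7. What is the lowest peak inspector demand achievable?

7

Task 6@5: d1:6  d2:3  d3:3  d4:3  d5:6  d6:7  d7:7  d8:7  d9:4  d10:1 → peak 7
Task 6@6: d1:6  d2:3  d3:3  d4:3  d5:3  d6:7  d7:7  d8:7  d9:7  d10:1 → peak 7
Task 6@7: d1:6  d2:3  d3:3  d4:3  d5:3  d6:4  d7:7  d8:7  d9:7  d10:4 → peak 7
Best is Task 6@5, peak 7.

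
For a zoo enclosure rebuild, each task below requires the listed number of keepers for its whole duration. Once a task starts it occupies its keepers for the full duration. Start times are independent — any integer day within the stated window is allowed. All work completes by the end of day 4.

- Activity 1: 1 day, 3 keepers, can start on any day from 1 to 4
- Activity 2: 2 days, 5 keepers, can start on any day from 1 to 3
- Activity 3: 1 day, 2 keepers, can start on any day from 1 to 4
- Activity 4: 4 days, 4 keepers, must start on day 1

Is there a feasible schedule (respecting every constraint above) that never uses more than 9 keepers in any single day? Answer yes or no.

Schedule Activity 1@1, Activity 2@2, Activity 3@1, Activity 4@1: d1:9  d2:9  d3:9  d4:4 — peak 9 ≤ 9.

yes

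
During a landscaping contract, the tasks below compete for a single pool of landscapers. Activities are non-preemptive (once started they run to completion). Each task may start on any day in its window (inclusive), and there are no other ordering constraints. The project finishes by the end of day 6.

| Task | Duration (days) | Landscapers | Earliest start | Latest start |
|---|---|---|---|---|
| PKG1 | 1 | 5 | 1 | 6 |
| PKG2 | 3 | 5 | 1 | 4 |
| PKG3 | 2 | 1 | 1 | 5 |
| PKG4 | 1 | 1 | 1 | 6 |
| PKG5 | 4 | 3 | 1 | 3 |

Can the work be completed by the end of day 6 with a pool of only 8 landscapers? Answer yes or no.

yes

Schedule PKG1@1, PKG2@2, PKG3@1, PKG4@1, PKG5@3: d1:7  d2:6  d3:8  d4:8  d5:3  d6:3 — peak 8 ≤ 8.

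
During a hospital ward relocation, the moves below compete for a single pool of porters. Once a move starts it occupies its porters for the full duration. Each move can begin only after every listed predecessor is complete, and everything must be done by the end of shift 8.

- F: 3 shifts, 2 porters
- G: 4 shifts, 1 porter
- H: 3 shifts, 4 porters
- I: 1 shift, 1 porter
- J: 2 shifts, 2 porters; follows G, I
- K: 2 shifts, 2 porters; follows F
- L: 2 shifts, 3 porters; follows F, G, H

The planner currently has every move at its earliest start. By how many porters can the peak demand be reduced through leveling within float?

3

Early-start peak: s1:8  s2:7  s3:7  s4:3  s5:7  s6:5  s7:0  s8:0 ⇒ 8.
Leveled (F@4, G@1, H@1, I@4, J@5, K@7, L@7): s1:5  s2:5  s3:5  s4:4  s5:4  s6:4  s7:5  s8:5 ⇒ 5.
Reduction 8 − 5 = 3.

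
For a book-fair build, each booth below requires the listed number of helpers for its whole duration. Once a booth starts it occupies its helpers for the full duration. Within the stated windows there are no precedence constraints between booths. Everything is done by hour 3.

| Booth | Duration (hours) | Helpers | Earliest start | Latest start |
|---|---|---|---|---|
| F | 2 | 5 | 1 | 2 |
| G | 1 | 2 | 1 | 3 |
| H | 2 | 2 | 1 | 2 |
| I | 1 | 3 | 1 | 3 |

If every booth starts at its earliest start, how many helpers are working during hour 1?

At early start, hour 1 has: F, G, H, I.
Demand: 5 + 2 + 2 + 3 = 12.

12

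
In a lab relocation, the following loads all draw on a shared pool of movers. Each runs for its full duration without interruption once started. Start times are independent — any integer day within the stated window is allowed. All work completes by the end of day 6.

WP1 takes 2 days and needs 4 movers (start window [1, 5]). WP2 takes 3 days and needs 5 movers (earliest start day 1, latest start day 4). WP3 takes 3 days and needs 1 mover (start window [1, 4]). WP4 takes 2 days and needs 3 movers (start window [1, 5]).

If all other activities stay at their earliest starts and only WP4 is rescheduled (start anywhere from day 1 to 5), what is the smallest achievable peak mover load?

10

WP4@1: d1:13  d2:13  d3:6  d4:0  d5:0  d6:0 → peak 13
WP4@2: d1:10  d2:13  d3:9  d4:0  d5:0  d6:0 → peak 13
WP4@3: d1:10  d2:10  d3:9  d4:3  d5:0  d6:0 → peak 10
WP4@4: d1:10  d2:10  d3:6  d4:3  d5:3  d6:0 → peak 10
WP4@5: d1:10  d2:10  d3:6  d4:0  d5:3  d6:3 → peak 10
Best is WP4@3, peak 10.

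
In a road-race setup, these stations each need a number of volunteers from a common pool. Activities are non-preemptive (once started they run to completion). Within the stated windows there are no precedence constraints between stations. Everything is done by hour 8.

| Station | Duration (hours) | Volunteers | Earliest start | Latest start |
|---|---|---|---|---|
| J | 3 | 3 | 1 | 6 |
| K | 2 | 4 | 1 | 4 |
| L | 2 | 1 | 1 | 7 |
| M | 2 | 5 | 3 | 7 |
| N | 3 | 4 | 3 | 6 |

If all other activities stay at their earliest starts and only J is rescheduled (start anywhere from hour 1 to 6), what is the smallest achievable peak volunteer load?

9

J@1: h1:8  h2:8  h3:12  h4:9  h5:4  h6:0  h7:0  h8:0 → peak 12
J@2: h1:5  h2:8  h3:12  h4:12  h5:4  h6:0  h7:0  h8:0 → peak 12
J@3: h1:5  h2:5  h3:12  h4:12  h5:7  h6:0  h7:0  h8:0 → peak 12
J@4: h1:5  h2:5  h3:9  h4:12  h5:7  h6:3  h7:0  h8:0 → peak 12
J@5: h1:5  h2:5  h3:9  h4:9  h5:7  h6:3  h7:3  h8:0 → peak 9
J@6: h1:5  h2:5  h3:9  h4:9  h5:4  h6:3  h7:3  h8:3 → peak 9
Best is J@5, peak 9.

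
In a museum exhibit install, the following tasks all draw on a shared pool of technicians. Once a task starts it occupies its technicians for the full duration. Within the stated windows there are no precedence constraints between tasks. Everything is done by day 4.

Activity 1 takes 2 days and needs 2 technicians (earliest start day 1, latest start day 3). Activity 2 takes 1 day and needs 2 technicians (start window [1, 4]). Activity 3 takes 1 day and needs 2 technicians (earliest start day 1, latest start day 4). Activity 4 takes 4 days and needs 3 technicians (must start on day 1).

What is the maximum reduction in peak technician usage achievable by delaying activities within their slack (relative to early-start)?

Early-start peak: d1:9  d2:5  d3:3  d4:3 ⇒ 9.
Leveled (Activity 1@1, Activity 2@3, Activity 3@4, Activity 4@1): d1:5  d2:5  d3:5  d4:5 ⇒ 5.
Reduction 9 − 5 = 4.

4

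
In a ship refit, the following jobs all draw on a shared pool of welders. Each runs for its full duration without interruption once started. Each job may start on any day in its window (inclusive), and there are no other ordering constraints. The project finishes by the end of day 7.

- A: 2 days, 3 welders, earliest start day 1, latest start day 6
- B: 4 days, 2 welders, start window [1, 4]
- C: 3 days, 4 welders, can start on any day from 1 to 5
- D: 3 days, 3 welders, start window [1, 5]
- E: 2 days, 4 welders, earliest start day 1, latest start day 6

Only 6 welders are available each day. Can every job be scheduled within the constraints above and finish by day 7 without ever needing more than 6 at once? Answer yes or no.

Total welder-days = 43; over 7 days the average is 43/7 > 6, so some day must exceed 6.

no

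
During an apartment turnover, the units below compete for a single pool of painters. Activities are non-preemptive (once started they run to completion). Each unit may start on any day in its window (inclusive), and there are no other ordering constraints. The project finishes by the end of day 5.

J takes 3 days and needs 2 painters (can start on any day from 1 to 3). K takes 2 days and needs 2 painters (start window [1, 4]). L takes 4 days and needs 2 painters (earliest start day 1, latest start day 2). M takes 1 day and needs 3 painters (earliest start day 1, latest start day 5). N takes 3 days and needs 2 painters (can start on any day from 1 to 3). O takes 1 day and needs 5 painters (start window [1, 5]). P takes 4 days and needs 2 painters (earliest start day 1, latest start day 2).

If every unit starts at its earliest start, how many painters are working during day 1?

18

At early start, day 1 has: J, K, L, M, N, O, P.
Demand: 2 + 2 + 2 + 3 + 2 + 5 + 2 = 18.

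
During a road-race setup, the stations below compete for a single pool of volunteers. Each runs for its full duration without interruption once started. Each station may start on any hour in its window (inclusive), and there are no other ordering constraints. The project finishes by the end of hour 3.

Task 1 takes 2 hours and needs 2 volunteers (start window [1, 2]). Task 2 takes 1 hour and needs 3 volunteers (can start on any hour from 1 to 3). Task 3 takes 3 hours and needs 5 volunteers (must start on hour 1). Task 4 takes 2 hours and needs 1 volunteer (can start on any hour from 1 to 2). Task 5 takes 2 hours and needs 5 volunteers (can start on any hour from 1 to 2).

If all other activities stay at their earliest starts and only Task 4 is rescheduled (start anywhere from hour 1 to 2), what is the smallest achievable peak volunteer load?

Task 4@1: h1:16  h2:13  h3:5 → peak 16
Task 4@2: h1:15  h2:13  h3:6 → peak 15
Best is Task 4@2, peak 15.

15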